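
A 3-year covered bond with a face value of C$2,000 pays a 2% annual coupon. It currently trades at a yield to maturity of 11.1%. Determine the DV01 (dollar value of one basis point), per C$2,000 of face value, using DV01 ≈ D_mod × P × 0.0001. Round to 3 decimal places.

Periodic yield y = 0.111.
  t   CF        PV=CF/(1+0.111)^t    t·PV
  1        40.00        36.0036        36.0036
  2        40.00        32.4065        64.8130
  3     2,040.00     1,487.6062     4,462.8187
  Σ                  1,556.0163     4,563.6353
P = 1,556.0163; D_Mac = 2.93290 yrs; D_mod = 2.63987 yrs.
DV01 ≈ 2.63987 × 1,556.0163 × 0.0001 = 0.410768.

C$0.411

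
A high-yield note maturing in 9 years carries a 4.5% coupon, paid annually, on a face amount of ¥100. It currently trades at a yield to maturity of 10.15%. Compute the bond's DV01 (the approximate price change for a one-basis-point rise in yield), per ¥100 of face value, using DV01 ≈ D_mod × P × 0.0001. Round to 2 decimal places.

Periodic yield y = 0.1015.
  t   CF        PV=CF/(1+0.1015)^t    t·PV
  1         4.50         4.0853         4.0853
  2         4.50         3.7089         7.4178
  3         4.50         3.3671        10.1014
  4         4.50         3.0569        12.2274
  5         4.50         2.7752        13.8759
  6         4.50         2.5194        15.1167
  7         4.50         2.2873        16.0110
  8         4.50         2.0765        16.6122
  9       104.50        43.7780       394.0019
  Σ                     67.6546       489.4495
P = 67.6546; D_Mac = 7.23453 yrs; D_mod = 6.56789 yrs.
DV01 ≈ 6.56789 × 67.6546 × 0.0001 = 0.044435.

¥0.04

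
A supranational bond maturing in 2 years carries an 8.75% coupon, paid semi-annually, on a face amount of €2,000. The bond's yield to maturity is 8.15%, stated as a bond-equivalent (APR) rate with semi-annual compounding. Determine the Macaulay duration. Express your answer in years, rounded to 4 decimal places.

Periodic yield y = 0.04075. Discount each cash flow and weight by its period:
  t   CF        PV=CF/(1+0.04075)^t    t·PV
  1        87.50        84.0740        84.0740
  2        87.50        80.7821       161.5642
  3        87.50        77.6191       232.8574
  4     2,087.50     1,779.2657     7,117.0628
  Σ                  2,021.7409     7,595.5584
Price P = Σ PV = 2,021.7409.
Macaulay duration = Σ(t·PV) / P = 7,595.5584 / 2,021.7409 = 3.75694 half-year periods.
In years: 3.75694 / 2 = 1.87847 years.

1.8785 years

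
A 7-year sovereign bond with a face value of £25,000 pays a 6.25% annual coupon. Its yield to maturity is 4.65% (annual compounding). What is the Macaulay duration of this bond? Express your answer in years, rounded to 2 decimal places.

5.93 years

Periodic yield y = 0.0465. Discount each cash flow and weight by its year:
  t   CF        PV=CF/(1+0.0465)^t    t·PV
  1     1,562.50     1,493.0721     1,493.0721
  2     1,562.50     1,426.7292     2,853.4585
  3     1,562.50     1,363.3342     4,090.0026
  4     1,562.50     1,302.7560     5,211.0242
  5     1,562.50     1,244.8696     6,224.3480
  6     1,562.50     1,189.5553     7,137.3317
  7    26,562.50    19,323.8794   135,267.1559
  Σ                 27,344.1959   162,276.3930
Price P = Σ PV = 27,344.1959.
Macaulay duration = Σ(t·PV) / P = 162,276.3930 / 27,344.1959 = 5.93458 years.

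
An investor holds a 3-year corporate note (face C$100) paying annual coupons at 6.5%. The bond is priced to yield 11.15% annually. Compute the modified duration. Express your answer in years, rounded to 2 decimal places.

Periodic yield y = 0.1115. First find Macaulay duration:
  t   CF        PV=CF/(1+0.1115)^t    t·PV
  1         6.50         5.8480         5.8480
  2         6.50         5.2613        10.5226
  3       106.50        77.5570       232.6711
  Σ                     88.6663       249.0417
P = 88.6663; Macaulay duration = 249.0417 / 88.6663 = 2.80875 years.
Modified duration = D_Mac / (1 + y) = 2.80875 / 1.1115 = 2.52699 years.

2.53 years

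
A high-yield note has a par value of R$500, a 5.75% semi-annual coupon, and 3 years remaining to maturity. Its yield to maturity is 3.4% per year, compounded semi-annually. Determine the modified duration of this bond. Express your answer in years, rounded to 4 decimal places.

2.7587 years

Periodic yield y = 0.017. First find Macaulay duration:
  t   CF        PV=CF/(1+0.017)^t    t·PV
  1       14.375        14.1347        14.1347
  2       14.375        13.8984        27.7969
  3       14.375        13.6661        40.9983
  4       14.375        13.4377        53.7507
  5       14.375        13.2131        66.0653
  6      514.375       464.8942     2,789.3652
  Σ                    533.2442     2,992.1111
P = 533.2442; Macaulay duration = 2,992.1111 / 533.2442 = 5.61115 half-year periods = 2.80557 years.
Modified duration = D_Mac / (1 + y) = 2.80557 / 1.017 = 2.75868 years.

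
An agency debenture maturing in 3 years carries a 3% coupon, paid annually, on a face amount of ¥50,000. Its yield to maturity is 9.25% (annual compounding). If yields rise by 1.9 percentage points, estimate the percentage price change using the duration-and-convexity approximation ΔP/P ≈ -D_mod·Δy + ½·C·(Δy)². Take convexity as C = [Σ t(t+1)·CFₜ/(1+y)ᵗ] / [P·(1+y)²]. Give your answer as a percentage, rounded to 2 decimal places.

-4.88%

With y = 0.0925:
  t   CF        PV=CF/(1+0.0925)^t    t·PV        t(t+1)·PV
  1     1,500.00     1,372.9977     1,372.9977       2,745.9954
  2     1,500.00     1,256.7485     2,513.4970       7,540.4909
  3    51,500.00    39,495.0704   118,485.2112     473,940.8446
  Σ                 42,124.8166   122,371.7058     484,227.3309
P = 42,124.8166; D_Mac = 2.90498 yrs; D_mod = 2.65902 yrs; C = 9.63093.
Duration effect: -2.65902 × (+0.019) = -0.050521
Convexity effect: 0.5 × 9.63093 × (0.019)² = +0.0017384
ΔP/P ≈ -0.050521 + 0.0017384 = -0.048783 = -4.8783%.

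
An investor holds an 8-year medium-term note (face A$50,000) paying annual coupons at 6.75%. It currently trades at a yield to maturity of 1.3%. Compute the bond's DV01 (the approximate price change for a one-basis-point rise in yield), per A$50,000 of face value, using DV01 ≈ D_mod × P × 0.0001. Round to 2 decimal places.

A$46.76

Periodic yield y = 0.013.
  t   CF        PV=CF/(1+0.013)^t    t·PV
  1     3,375.00     3,331.6881     3,331.6881
  2     3,375.00     3,288.9319     6,577.8639
  3     3,375.00     3,246.7245     9,740.1736
  4     3,375.00     3,205.0588    12,820.2350
  5     3,375.00     3,163.9277    15,819.6385
  6     3,375.00     3,123.3245    18,739.9469
  7     3,375.00     3,083.2423    21,582.6963
  8    53,375.00    48,135.1495   385,081.1961
  Σ                 70,578.0473   473,693.4383
P = 70,578.0473; D_Mac = 6.71163 yrs; D_mod = 6.62549 yrs.
DV01 ≈ 6.62549 × 70,578.0473 × 0.0001 = 46.761445.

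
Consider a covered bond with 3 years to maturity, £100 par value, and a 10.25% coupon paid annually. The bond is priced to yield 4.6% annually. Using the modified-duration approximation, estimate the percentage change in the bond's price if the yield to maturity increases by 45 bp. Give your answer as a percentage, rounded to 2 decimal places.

-1.18%

Periodic yield y = 0.046. Modified duration first:
  t   CF        PV=CF/(1+0.046)^t    t·PV
  1        10.25         9.7992         9.7992
  2        10.25         9.3683        18.7366
  3       110.25        96.3349       289.0046
  Σ                    115.5024       317.5405
P = 115.5024; D_Mac = 2.74921 yrs; D_mod = 2.74921/(1+0.046) = 2.62831 yrs.
ΔP/P ≈ -D_mod · Δy = -2.62831 × (+0.0045) = -0.011827 = -1.1827%.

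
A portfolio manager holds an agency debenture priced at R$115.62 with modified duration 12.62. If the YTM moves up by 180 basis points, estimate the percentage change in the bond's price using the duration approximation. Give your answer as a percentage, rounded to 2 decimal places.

-22.72%

Duration approximation: ΔP/P ≈ -D_mod · Δy = -12.62 × (+0.018) = -0.227160.
As a percentage: -22.7160%.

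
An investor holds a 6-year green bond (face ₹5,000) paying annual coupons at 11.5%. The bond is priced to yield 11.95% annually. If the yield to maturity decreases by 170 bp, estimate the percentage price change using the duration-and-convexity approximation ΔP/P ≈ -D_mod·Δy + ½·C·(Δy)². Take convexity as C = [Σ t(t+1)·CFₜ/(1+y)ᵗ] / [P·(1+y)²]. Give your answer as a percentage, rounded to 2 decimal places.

With y = 0.1195:
  t   CF        PV=CF/(1+0.1195)^t    t·PV        t(t+1)·PV
  1       575.00       513.6222       513.6222       1,027.2443
  2       575.00       458.7960       917.5921       2,752.7762
  3       575.00       409.8223     1,229.4668       4,917.8672
  4       575.00       366.0762     1,464.3047       7,321.5233
  5       575.00       326.9997     1,634.9985       9,809.9910
  6     5,575.00     2,832.0459    16,992.2753     118,945.9268
  Σ                  4,907.3622    22,752.2594     144,775.3288
P = 4,907.3622; D_Mac = 4.63635 yrs; D_mod = 4.14145 yrs; C = 23.53956.
Duration effect: -4.14145 × (-0.017) = +0.070405
Convexity effect: 0.5 × 23.53956 × (-0.017)² = +0.0034015
ΔP/P ≈ +0.070405 + 0.0034015 = +0.073806 = +7.3806%.

+7.38%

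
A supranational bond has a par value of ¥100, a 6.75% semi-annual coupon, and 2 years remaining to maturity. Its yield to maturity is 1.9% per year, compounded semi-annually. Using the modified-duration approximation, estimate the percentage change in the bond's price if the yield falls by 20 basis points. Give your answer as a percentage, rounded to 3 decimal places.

+0.378%

Periodic yield y = 0.0095. Modified duration first:
  t   CF        PV=CF/(1+0.0095)^t    t·PV
  1        3.375         3.3432         3.3432
  2        3.375         3.3118         6.6236
  3        3.375         3.2806         9.8418
  4      103.375        99.5383       398.1532
  Σ                    109.4739       417.9618
P = 109.4739; D_Mac = 3.81791 half-year periods = 1.90896 yrs; D_mod = 1.90896/(1+0.0095) = 1.89099 yrs.
ΔP/P ≈ -D_mod · Δy = -1.89099 × (-0.002) = +0.003782 = +0.3782%.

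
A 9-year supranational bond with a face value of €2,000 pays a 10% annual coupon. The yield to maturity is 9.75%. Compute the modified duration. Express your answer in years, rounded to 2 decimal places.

Periodic yield y = 0.0975. First find Macaulay duration:
  t   CF        PV=CF/(1+0.0975)^t    t·PV
  1       200.00       182.2323       182.2323
  2       200.00       166.0431       332.0863
  3       200.00       151.2922       453.8765
  4       200.00       137.8516       551.4065
  5       200.00       125.6051       628.0256
  6       200.00       114.4466       686.6795
  7       200.00       104.2793       729.9554
  8       200.00        95.0153       760.1228
  9     2,200.00       952.3178     8,570.8606
  Σ                  2,029.0835    12,895.2454
P = 2,029.0835; Macaulay duration = 12,895.2454 / 2,029.0835 = 6.35521 years.
Modified duration = D_Mac / (1 + y) = 6.35521 / 1.0975 = 5.79062 years.

5.79 years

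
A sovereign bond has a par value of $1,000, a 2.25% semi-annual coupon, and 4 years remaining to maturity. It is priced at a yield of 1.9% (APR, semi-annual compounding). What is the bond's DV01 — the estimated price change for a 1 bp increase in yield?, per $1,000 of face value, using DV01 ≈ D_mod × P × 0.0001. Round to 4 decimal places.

$0.3864

Periodic yield y = 0.0095.
  t   CF        PV=CF/(1+0.0095)^t    t·PV
  1        11.25        11.1441        11.1441
  2        11.25        11.0393        22.0785
  3        11.25        10.9354        32.8061
  4        11.25        10.8325        43.3299
  5        11.25        10.7305        53.6526
  6        11.25        10.6295        63.7773
  7        11.25        10.5295        73.7066
  8     1,011.25       937.5792     7,500.6333
  Σ                  1,013.4200     7,801.1284
P = 1,013.4200; D_Mac = 7.69782 half-year periods = 3.84891 yrs; D_mod = 3.81269 yrs.
DV01 ≈ 3.81269 × 1,013.4200 × 0.0001 = 0.386386.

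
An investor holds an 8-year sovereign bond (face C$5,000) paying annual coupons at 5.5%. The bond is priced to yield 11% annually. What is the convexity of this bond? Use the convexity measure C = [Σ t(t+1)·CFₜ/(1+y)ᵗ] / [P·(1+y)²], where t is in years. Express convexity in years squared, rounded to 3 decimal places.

43.281

With y = 0.11:
  t   CF        PV=CF/(1+0.11)^t    t·PV        t(t+1)·PV
  1       275.00       247.7477       247.7477         495.4955
  2       275.00       223.1962       446.3923       1,339.1770
  3       275.00       201.0776       603.2329       2,412.9316
  4       275.00       181.1510       724.6041       3,623.0204
  5       275.00       163.1991       815.9956       4,895.9735
  6       275.00       147.0262       882.1574       6,175.1017
  7       275.00       132.4561       927.1924       7,417.5395
  8     5,275.00     2,288.9623    18,311.6981     164,805.2833
  Σ                  3,584.8162    22,959.0206     191,164.5224
P = 3,584.8162.
Convexity = Σ t(t+1)·PV / [P·(1+y)²] = 191,164.5224 / (3,584.8162 × 1.232100) = 43.28072.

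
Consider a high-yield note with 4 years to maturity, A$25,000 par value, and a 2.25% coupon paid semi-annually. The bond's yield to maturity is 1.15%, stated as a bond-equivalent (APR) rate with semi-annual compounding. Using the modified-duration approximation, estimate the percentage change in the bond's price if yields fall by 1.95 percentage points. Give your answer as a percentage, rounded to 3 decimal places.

Periodic yield y = 0.00575. Modified duration first:
  t   CF        PV=CF/(1+0.00575)^t    t·PV
  1       281.25       279.6421       279.6421
  2       281.25       278.0433       556.0866
  3       281.25       276.4537       829.3611
  4       281.25       274.8732     1,099.4927
  5       281.25       273.3017     1,366.5085
  6       281.25       271.7392     1,630.4352
  7       281.25       270.1856     1,891.2994
  8    25,281.25    24,147.8358   193,182.6861
  Σ                 26,072.0745   200,835.5116
P = 26,072.0745; D_Mac = 7.70309 half-year periods = 3.85154 yrs; D_mod = 3.85154/(1+0.00575) = 3.82952 yrs.
ΔP/P ≈ -D_mod · Δy = -3.82952 × (-0.0195) = +0.074676 = +7.4676%.

+7.468%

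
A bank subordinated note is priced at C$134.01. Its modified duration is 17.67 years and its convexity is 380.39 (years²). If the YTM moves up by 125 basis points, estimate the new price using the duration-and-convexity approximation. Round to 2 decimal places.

Duration effect: -D_mod·Δy = -17.67 × (+0.0125) = -0.220875
Convexity effect: ½·C·(Δy)² = 0.5 × 380.39 × (0.0125)² = +0.02971796875
ΔP/P ≈ -0.220875 + 0.02971796875 = -0.19115703125
New price ≈ 134.01 × (1 - 0.19115703125) = 108.3930462421875.

C$108.39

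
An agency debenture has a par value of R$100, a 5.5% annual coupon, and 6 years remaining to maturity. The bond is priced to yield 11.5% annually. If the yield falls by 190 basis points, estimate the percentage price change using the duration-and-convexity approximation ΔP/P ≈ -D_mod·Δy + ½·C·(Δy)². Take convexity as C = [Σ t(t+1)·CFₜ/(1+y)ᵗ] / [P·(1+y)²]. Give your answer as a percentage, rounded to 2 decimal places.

+9.25%

With y = 0.115:
  t   CF        PV=CF/(1+0.115)^t    t·PV        t(t+1)·PV
  1         5.50         4.9327         4.9327           9.8655
  2         5.50         4.4240         8.8480          26.5439
  3         5.50         3.9677        11.9031          47.6123
  4         5.50         3.5585        14.2339          71.1694
  5         5.50         3.1915        15.9573          95.7436
  6       105.50        54.9039       329.4234       2,305.9641
  Σ                     74.9782       385.2984       2,556.8987
P = 74.9782; D_Mac = 5.13880 yrs; D_mod = 4.60879 yrs; C = 27.43017.
Duration effect: -4.60879 × (-0.019) = +0.087567
Convexity effect: 0.5 × 27.43017 × (-0.019)² = +0.0049511
ΔP/P ≈ +0.087567 + 0.0049511 = +0.092518 = +9.2518%.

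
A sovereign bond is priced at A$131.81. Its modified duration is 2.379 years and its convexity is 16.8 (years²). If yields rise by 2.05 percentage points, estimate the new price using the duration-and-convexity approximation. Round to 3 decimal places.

A$125.847

Duration effect: -D_mod·Δy = -2.379 × (+0.0205) = -0.0487695
Convexity effect: ½·C·(Δy)² = 0.5 × 16.8 × (0.0205)² = +0.0035301
ΔP/P ≈ -0.0487695 + 0.0035301 = -0.0452394
New price ≈ 131.81 × (1 - 0.0452394) = 125.846994686.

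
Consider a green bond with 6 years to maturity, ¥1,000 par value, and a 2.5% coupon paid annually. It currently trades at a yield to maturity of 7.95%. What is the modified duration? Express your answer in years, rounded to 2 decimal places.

Periodic yield y = 0.0795. First find Macaulay duration:
  t   CF        PV=CF/(1+0.0795)^t    t·PV
  1        25.00        23.1589        23.1589
  2        25.00        21.4533        42.9067
  3        25.00        19.8734        59.6202
  4        25.00        18.4098        73.6393
  5        25.00        17.0540        85.2701
  6     1,025.00       647.7210     3,886.3261
  Σ                    747.6704     4,170.9211
P = 747.6704; Macaulay duration = 4,170.9211 / 747.6704 = 5.57856 years.
Modified duration = D_Mac / (1 + y) = 5.57856 / 1.0795 = 5.16772 years.

5.17 years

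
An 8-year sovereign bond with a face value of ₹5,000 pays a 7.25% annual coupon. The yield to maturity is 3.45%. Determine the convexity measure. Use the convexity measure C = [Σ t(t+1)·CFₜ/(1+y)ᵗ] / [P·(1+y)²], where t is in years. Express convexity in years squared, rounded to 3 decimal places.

51.091

With y = 0.0345:
  t   CF        PV=CF/(1+0.0345)^t    t·PV        t(t+1)·PV
  1       362.50       350.4108       350.4108         700.8217
  2       362.50       338.7248       677.4496       2,032.3489
  3       362.50       327.4285       982.2856       3,929.1424
  4       362.50       316.5090     1,266.0359       6,330.1795
  5       362.50       305.9536     1,529.7679       9,178.6073
  6       362.50       295.7502     1,774.5012      12,421.5082
  7       362.50       285.8871     2,001.2096      16,009.6771
  8     5,362.50     4,088.1173    32,704.9382     294,344.4434
  Σ                  6,308.7813    41,286.5988     344,946.7285
P = 6,308.7813.
Convexity = Σ t(t+1)·PV / [P·(1+y)²] = 344,946.7285 / (6,308.7813 × 1.070190) = 51.09114.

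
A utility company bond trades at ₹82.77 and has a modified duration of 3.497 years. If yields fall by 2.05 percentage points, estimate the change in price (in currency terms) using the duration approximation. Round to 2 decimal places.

Duration approximation: ΔP/P ≈ -D_mod · Δy = -3.497 × (-0.0205) = +0.0716885.
ΔP ≈ 82.77 × (+0.0716885) = +5.933657145.

+₹5.93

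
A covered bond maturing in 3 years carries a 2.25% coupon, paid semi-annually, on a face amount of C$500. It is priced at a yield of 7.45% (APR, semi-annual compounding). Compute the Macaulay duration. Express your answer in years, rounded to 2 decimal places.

Periodic yield y = 0.03725. Discount each cash flow and weight by its period:
  t   CF        PV=CF/(1+0.03725)^t    t·PV
  1        5.625         5.4230         5.4230
  2        5.625         5.2282        10.4565
  3        5.625         5.0405        15.1215
  4        5.625         4.8595        19.4379
  5        5.625         4.6850        23.4248
  6      505.625       406.0017     2,436.0103
  Σ                    431.2379     2,509.8739
Price P = Σ PV = 431.2379.
Macaulay duration = Σ(t·PV) / P = 2,509.8739 / 431.2379 = 5.82016 half-year periods.
In years: 5.82016 / 2 = 2.91008 years.

2.91 years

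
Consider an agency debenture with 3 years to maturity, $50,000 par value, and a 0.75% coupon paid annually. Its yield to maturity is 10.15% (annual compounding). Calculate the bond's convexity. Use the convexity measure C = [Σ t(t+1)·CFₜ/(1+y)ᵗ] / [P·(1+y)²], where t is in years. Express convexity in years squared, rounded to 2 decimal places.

9.78

With y = 0.1015:
  t   CF        PV=CF/(1+0.1015)^t    t·PV        t(t+1)·PV
  1       375.00       340.4448       340.4448         680.8897
  2       375.00       309.0739       618.1477       1,854.4431
  3    50,375.00    37,693.0738   113,079.2214     452,316.8855
  Σ                 38,342.5925   114,037.8139     454,852.2183
P = 38,342.5925.
Convexity = Σ t(t+1)·PV / [P·(1+y)²] = 454,852.2183 / (38,342.5925 × 1.213302) = 9.77732.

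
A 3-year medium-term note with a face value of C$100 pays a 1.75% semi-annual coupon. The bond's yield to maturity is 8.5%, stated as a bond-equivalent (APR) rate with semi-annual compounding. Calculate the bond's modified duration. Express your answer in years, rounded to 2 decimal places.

Periodic yield y = 0.0425. First find Macaulay duration:
  t   CF        PV=CF/(1+0.0425)^t    t·PV
  1        0.875         0.8393         0.8393
  2        0.875         0.8051         1.6102
  3        0.875         0.7723         2.3169
  4        0.875         0.7408         2.9632
  5        0.875         0.7106         3.5530
  6      100.875        78.5827       471.4964
  Σ                     82.4509       482.7791
P = 82.4509; Macaulay duration = 482.7791 / 82.4509 = 5.85535 half-year periods = 2.92768 years.
Modified duration = D_Mac / (1 + y) = 2.92768 / 1.0425 = 2.80832 years.

2.81 years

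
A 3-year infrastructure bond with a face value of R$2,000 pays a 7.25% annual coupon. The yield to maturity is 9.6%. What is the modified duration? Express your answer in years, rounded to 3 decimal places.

Periodic yield y = 0.096. First find Macaulay duration:
  t   CF        PV=CF/(1+0.096)^t    t·PV
  1       145.00       132.2993       132.2993
  2       145.00       120.7110       241.4220
  3     2,145.00     1,629.2797     4,887.8390
  Σ                  1,882.2899     5,261.5603
P = 1,882.2899; Macaulay duration = 5,261.5603 / 1,882.2899 = 2.79530 years.
Modified duration = D_Mac / (1 + y) = 2.79530 / 1.096 = 2.55045 years.

2.550 years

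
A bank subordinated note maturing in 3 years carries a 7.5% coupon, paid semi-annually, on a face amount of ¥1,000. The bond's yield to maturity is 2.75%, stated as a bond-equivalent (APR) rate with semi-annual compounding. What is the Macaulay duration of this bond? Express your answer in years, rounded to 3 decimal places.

2.760 years

Periodic yield y = 0.01375. Discount each cash flow and weight by its period:
  t   CF        PV=CF/(1+0.01375)^t    t·PV
  1        37.50        36.9914        36.9914
  2        37.50        36.4896        72.9793
  3        37.50        35.9947       107.9841
  4        37.50        35.5065       142.0260
  5        37.50        35.0249       175.1245
  6     1,037.50       955.8790     5,735.2738
  Σ                  1,135.8861     6,270.3790
Price P = Σ PV = 1,135.8861.
Macaulay duration = Σ(t·PV) / P = 6,270.3790 / 1,135.8861 = 5.52025 half-year periods.
In years: 5.52025 / 2 = 2.76013 years.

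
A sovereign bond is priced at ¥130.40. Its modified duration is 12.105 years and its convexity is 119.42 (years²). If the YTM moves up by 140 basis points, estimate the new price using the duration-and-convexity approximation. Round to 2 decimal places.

Duration effect: -D_mod·Δy = -12.105 × (+0.014) = -0.169470
Convexity effect: ½·C·(Δy)² = 0.5 × 119.42 × (0.014)² = +0.01170316
ΔP/P ≈ -0.169470 + 0.01170316 = -0.15776684
New price ≈ 130.40 × (1 - 0.15776684) = 109.827204064.

¥109.83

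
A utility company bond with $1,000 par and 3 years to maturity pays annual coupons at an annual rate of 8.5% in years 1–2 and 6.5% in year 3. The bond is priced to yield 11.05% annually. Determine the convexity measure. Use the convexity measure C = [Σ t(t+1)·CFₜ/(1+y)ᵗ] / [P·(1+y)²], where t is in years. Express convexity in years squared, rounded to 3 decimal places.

With y = 0.1105:
  t   CF        PV=CF/(1+0.1105)^t    t·PV        t(t+1)·PV
  1        85.00        76.5421        76.5421         153.0842
  2        85.00        68.9258       137.8516         413.5548
  3     1,065.00       777.6674     2,333.0023       9,332.0093
  Σ                    923.1353     2,547.3960       9,898.6483
P = 923.1353.
Convexity = Σ t(t+1)·PV / [P·(1+y)²] = 9,898.6483 / (923.1353 × 1.233210) = 8.69508.

8.695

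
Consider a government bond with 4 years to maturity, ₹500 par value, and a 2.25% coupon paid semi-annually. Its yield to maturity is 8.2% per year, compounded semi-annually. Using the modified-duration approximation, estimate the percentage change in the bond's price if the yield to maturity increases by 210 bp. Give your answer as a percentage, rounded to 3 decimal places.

-7.717%

Periodic yield y = 0.041. Modified duration first:
  t   CF        PV=CF/(1+0.041)^t    t·PV
  1        5.625         5.4035         5.4035
  2        5.625         5.1906        10.3813
  3        5.625         4.9862        14.9586
  4        5.625         4.7898        19.1593
  5        5.625         4.6012        23.0059
  6        5.625         4.4200        26.5197
  7        5.625         4.2459        29.7211
  8      505.625       366.6255     2,933.0042
  Σ                    400.2627     3,062.1537
P = 400.2627; D_Mac = 7.65036 half-year periods = 3.82518 yrs; D_mod = 3.82518/(1+0.041) = 3.67452 yrs.
ΔP/P ≈ -D_mod · Δy = -3.67452 × (+0.021) = -0.077165 = -7.7165%.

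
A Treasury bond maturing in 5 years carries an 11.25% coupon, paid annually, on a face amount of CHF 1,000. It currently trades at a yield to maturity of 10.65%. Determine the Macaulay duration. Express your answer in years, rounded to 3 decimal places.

4.097 years

Periodic yield y = 0.1065. Discount each cash flow and weight by its year:
  t   CF        PV=CF/(1+0.1065)^t    t·PV
  1       112.50       101.6719       101.6719
  2       112.50        91.8861       183.7721
  3       112.50        83.0421       249.1263
  4       112.50        75.0493       300.1973
  5     1,112.50       670.7226     3,353.6129
  Σ                  1,022.3720     4,188.3806
Price P = Σ PV = 1,022.3720.
Macaulay duration = Σ(t·PV) / P = 4,188.3806 / 1,022.3720 = 4.09673 years.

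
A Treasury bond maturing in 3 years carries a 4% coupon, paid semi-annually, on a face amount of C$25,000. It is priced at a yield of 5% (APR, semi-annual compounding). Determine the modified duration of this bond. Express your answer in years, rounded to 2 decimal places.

Periodic yield y = 0.025. First find Macaulay duration:
  t   CF        PV=CF/(1+0.025)^t    t·PV
  1       500.00       487.8049       487.8049
  2       500.00       475.9072       951.8144
  3       500.00       464.2997     1,392.8991
  4       500.00       452.9753     1,811.9013
  5       500.00       441.9271     2,209.6357
  6    25,500.00    21,988.5701   131,931.4205
  Σ                 24,311.4843   138,785.4759
P = 24,311.4843; Macaulay duration = 138,785.4759 / 24,311.4843 = 5.70864 half-year periods = 2.85432 years.
Modified duration = D_Mac / (1 + y) = 2.85432 / 1.025 = 2.78470 years.

2.78 years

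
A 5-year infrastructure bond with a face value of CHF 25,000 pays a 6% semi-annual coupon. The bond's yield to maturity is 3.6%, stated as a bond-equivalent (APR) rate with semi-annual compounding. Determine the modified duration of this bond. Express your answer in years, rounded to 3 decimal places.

4.351 years

Periodic yield y = 0.018. First find Macaulay duration:
  t   CF        PV=CF/(1+0.018)^t    t·PV
  1       750.00       736.7387       736.7387
  2       750.00       723.7119     1,447.4238
  3       750.00       710.9154     2,132.7462
  4       750.00       698.3452     2,793.3808
  5       750.00       685.9972     3,429.9862
  6       750.00       673.8676     4,043.2058
  7       750.00       661.9525     4,633.6674
  8       750.00       650.2480     5,201.9842
  9       750.00       638.7505     5,748.7546
  10   25,750.00    21,542.6663   215,426.6626
  Σ                 27,723.1934   245,594.5503
P = 27,723.1934; Macaulay duration = 245,594.5503 / 27,723.1934 = 8.85881 half-year periods = 4.42941 years.
Modified duration = D_Mac / (1 + y) = 4.42941 / 1.018 = 4.35109 years.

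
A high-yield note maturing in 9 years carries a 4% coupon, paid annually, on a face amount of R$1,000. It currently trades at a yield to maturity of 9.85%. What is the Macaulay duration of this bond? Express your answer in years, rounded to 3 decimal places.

7.381 years

Periodic yield y = 0.0985. Discount each cash flow and weight by its year:
  t   CF        PV=CF/(1+0.0985)^t    t·PV
  1        40.00        36.4133        36.4133
  2        40.00        33.1482        66.2964
  3        40.00        30.1759        90.5276
  4        40.00        27.4701       109.8803
  5        40.00        25.0069       125.0345
  6        40.00        22.7646       136.5875
  7        40.00        20.7233       145.0633
  8        40.00        18.8651       150.9209
  9     1,040.00       446.5116     4,018.6048
  Σ                    661.0790     4,879.3285
Price P = Σ PV = 661.0790.
Macaulay duration = Σ(t·PV) / P = 4,879.3285 / 661.0790 = 7.38086 years.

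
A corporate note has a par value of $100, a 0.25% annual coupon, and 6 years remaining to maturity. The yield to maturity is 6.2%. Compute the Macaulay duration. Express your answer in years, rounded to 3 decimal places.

5.954 years

Periodic yield y = 0.062. Discount each cash flow and weight by its year:
  t   CF        PV=CF/(1+0.062)^t    t·PV
  1         0.25         0.2354         0.2354
  2         0.25         0.2217         0.4433
  3         0.25         0.2087         0.6262
  4         0.25         0.1965         0.7861
  5         0.25         0.1851         0.9253
  6       100.25        69.8775       419.2649
  Σ                     70.9249       422.2813
Price P = Σ PV = 70.9249.
Macaulay duration = Σ(t·PV) / P = 422.2813 / 70.9249 = 5.95392 years.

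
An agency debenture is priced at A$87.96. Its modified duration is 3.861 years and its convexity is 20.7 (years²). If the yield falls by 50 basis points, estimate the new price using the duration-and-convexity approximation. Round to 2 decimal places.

A$89.68

Duration effect: -D_mod·Δy = -3.861 × (-0.005) = +0.019305
Convexity effect: ½·C·(Δy)² = 0.5 × 20.7 × (-0.005)² = +0.00025875
ΔP/P ≈ +0.019305 + 0.00025875 = +0.01956375
New price ≈ 87.96 × (1 + 0.01956375) = 89.68082745.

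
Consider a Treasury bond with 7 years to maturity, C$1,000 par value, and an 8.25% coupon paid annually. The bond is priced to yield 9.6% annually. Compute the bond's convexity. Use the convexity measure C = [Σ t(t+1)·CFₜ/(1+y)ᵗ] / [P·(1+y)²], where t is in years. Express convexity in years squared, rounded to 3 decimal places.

With y = 0.096:
  t   CF        PV=CF/(1+0.096)^t    t·PV        t(t+1)·PV
  1        82.50        75.2737        75.2737         150.5474
  2        82.50        68.6804       137.3608         412.0824
  3        82.50        62.6646       187.9938         751.9752
  4        82.50        57.1757       228.7029       1,143.5146
  5        82.50        52.1676       260.8382       1,565.0292
  6        82.50        47.5982       285.5893       1,999.1248
  7     1,082.50       569.8414     3,988.8901      31,911.1204
  Σ                    933.4017     5,164.6488      37,933.3942
P = 933.4017.
Convexity = Σ t(t+1)·PV / [P·(1+y)²] = 37,933.3942 / (933.4017 × 1.201216) = 33.83234.

33.832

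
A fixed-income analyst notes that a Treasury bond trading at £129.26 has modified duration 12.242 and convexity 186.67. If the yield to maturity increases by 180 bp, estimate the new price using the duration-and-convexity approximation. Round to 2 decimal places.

£104.69

Duration effect: -D_mod·Δy = -12.242 × (+0.018) = -0.220356
Convexity effect: ½·C·(Δy)² = 0.5 × 186.67 × (0.018)² = +0.03024054
ΔP/P ≈ -0.220356 + 0.03024054 = -0.19011546
New price ≈ 129.26 × (1 - 0.19011546) = 104.6856756404.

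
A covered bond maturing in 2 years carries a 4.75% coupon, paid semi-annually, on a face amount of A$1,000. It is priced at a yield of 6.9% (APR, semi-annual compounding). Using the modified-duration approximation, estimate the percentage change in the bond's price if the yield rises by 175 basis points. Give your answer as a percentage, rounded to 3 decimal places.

Periodic yield y = 0.0345. Modified duration first:
  t   CF        PV=CF/(1+0.0345)^t    t·PV
  1        23.75        22.9580        22.9580
  2        23.75        22.1923        44.3846
  3        23.75        21.4522        64.3566
  4     1,023.75       893.8650     3,575.4600
  Σ                    960.4675     3,707.1592
P = 960.4675; D_Mac = 3.85974 half-year periods = 1.92987 yrs; D_mod = 1.92987/(1+0.0345) = 1.86551 yrs.
ΔP/P ≈ -D_mod · Δy = -1.86551 × (+0.0175) = -0.032646 = -3.2646%.

-3.265%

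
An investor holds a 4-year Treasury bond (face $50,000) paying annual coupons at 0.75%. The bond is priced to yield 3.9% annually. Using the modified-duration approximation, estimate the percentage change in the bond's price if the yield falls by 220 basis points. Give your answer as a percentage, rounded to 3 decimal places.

+8.369%

Periodic yield y = 0.039. Modified duration first:
  t   CF        PV=CF/(1+0.039)^t    t·PV
  1       375.00       360.9240       360.9240
  2       375.00       347.3763       694.7526
  3       375.00       334.3371     1,003.0114
  4    50,375.00    43,226.7783   172,907.1133
  Σ                 44,269.4157   174,965.8013
P = 44,269.4157; D_Mac = 3.95230 yrs; D_mod = 3.95230/(1+0.039) = 3.80394 yrs.
ΔP/P ≈ -D_mod · Δy = -3.80394 × (-0.022) = +0.083687 = +8.3687%.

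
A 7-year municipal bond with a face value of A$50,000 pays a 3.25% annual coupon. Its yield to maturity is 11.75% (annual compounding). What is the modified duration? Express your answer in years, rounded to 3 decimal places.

5.508 years

Periodic yield y = 0.1175. First find Macaulay duration:
  t   CF        PV=CF/(1+0.1175)^t    t·PV
  1     1,625.00     1,454.1387     1,454.1387
  2     1,625.00     1,301.2427     2,602.4854
  3     1,625.00     1,164.4230     3,493.2690
  4     1,625.00     1,041.9892     4,167.9570
  5     1,625.00       932.4289     4,662.1443
  6     1,625.00       834.3882     5,006.3294
  7    51,625.00    23,720.6913   166,044.8392
  Σ                 30,449.3020   187,431.1630
P = 30,449.3020; Macaulay duration = 187,431.1630 / 30,449.3020 = 6.15552 years.
Modified duration = D_Mac / (1 + y) = 6.15552 / 1.1175 = 5.50829 years.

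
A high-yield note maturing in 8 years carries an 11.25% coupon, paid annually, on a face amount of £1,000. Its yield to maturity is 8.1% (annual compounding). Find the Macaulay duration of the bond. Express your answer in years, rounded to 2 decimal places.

5.87 years

Periodic yield y = 0.081. Discount each cash flow and weight by its year:
  t   CF        PV=CF/(1+0.081)^t    t·PV
  1       112.50       104.0703       104.0703
  2       112.50        96.2723       192.5445
  3       112.50        89.0585       267.1755
  4       112.50        82.3853       329.5412
  5       112.50        76.2121       381.0606
  6       112.50        70.5015       423.0090
  7       112.50        65.2188       456.5315
  8     1,112.50       596.6154     4,772.9233
  Σ                  1,180.3342     6,926.8559
Price P = Σ PV = 1,180.3342.
Macaulay duration = Σ(t·PV) / P = 6,926.8559 / 1,180.3342 = 5.86855 years.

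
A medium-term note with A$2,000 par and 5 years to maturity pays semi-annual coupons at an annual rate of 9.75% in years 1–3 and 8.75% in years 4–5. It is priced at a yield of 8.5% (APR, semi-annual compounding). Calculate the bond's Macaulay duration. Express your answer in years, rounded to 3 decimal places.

4.098 years

Periodic yield y = 0.0425. Discount each cash flow and weight by its period:
  t   CF        PV=CF/(1+0.0425)^t    t·PV
  1        97.50        93.5252        93.5252
  2        97.50        89.7124       179.4248
  3        97.50        86.0551       258.1652
  4        97.50        82.5468       330.1873
  5        97.50        79.1816       395.9080
  6        97.50        75.9536       455.7215
  7        87.50        65.3846       457.6923
  8        87.50        62.7191       501.7525
  9        87.50        60.1622       541.4595
  10    2,087.50     1,376.7841    13,767.8412
  Σ                  2,072.0246    16,981.6775
Price P = Σ PV = 2,072.0246.
Macaulay duration = Σ(t·PV) / P = 16,981.6775 / 2,072.0246 = 8.19569 half-year periods.
In years: 8.19569 / 2 = 4.09785 years.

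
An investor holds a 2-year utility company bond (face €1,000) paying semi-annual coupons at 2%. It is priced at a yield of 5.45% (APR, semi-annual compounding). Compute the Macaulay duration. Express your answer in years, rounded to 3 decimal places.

Periodic yield y = 0.02725. Discount each cash flow and weight by its period:
  t   CF        PV=CF/(1+0.02725)^t    t·PV
  1        10.00         9.7347         9.7347
  2        10.00         9.4765        18.9530
  3        10.00         9.2251        27.6753
  4     1,010.00       907.0198     3,628.0793
  Σ                    935.4561     3,684.4423
Price P = Σ PV = 935.4561.
Macaulay duration = Σ(t·PV) / P = 3,684.4423 / 935.4561 = 3.93866 half-year periods.
In years: 3.93866 / 2 = 1.96933 years.

1.969 years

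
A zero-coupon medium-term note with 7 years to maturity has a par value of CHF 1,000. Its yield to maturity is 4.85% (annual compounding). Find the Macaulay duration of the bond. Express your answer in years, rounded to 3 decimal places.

A zero-coupon bond has a single cash flow at maturity, so its Macaulay duration equals its maturity: 7 years.

7.000 years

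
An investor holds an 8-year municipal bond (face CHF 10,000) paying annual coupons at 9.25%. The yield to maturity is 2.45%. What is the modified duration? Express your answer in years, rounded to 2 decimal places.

6.23 years

Periodic yield y = 0.0245. First find Macaulay duration:
  t   CF        PV=CF/(1+0.0245)^t    t·PV
  1       925.00       902.8795       902.8795
  2       925.00       881.2879     1,762.5758
  3       925.00       860.2127     2,580.6381
  4       925.00       839.6415     3,358.5659
  5       925.00       819.5622     4,097.8110
  6       925.00       799.9631     4,799.7786
  7       925.00       780.8327     5,465.8289
  8    10,925.00     9,001.7251    72,013.8004
  Σ                 14,886.1046    94,981.8782
P = 14,886.1046; Macaulay duration = 94,981.8782 / 14,886.1046 = 6.38057 years.
Modified duration = D_Mac / (1 + y) = 6.38057 / 1.0245 = 6.22799 years.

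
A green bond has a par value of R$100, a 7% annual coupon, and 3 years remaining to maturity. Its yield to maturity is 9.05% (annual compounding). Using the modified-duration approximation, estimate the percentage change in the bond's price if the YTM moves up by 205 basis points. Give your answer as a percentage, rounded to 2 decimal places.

-5.27%

Periodic yield y = 0.0905. Modified duration first:
  t   CF        PV=CF/(1+0.0905)^t    t·PV
  1         7.00         6.4191         6.4191
  2         7.00         5.8864        11.7727
  3       107.00        82.5100       247.5301
  Σ                     94.8155       265.7219
P = 94.8155; D_Mac = 2.80252 yrs; D_mod = 2.80252/(1+0.0905) = 2.56994 yrs.
ΔP/P ≈ -D_mod · Δy = -2.56994 × (+0.0205) = -0.052684 = -5.2684%.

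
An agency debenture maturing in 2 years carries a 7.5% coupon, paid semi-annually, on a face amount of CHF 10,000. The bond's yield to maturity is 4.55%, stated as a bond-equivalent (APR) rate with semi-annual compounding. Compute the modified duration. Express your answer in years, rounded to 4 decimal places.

1.8551 years

Periodic yield y = 0.02275. First find Macaulay duration:
  t   CF        PV=CF/(1+0.02275)^t    t·PV
  1       375.00       366.6585       366.6585
  2       375.00       358.5026       717.0052
  3       375.00       350.5281     1,051.5842
  4    10,375.00     9,482.2227    37,928.8910
  Σ                 10,557.9119    40,064.1389
P = 10,557.9119; Macaulay duration = 40,064.1389 / 10,557.9119 = 3.79470 half-year periods = 1.89735 years.
Modified duration = D_Mac / (1 + y) = 1.89735 / 1.02275 = 1.85515 years.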